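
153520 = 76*2020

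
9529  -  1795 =7734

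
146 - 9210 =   -  9064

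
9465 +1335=10800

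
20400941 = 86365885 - 65964944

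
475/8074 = 475/8074 = 0.06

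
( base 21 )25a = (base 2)1111100101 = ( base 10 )997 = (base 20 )29H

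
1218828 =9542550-8323722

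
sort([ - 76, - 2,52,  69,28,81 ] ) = [ - 76, - 2,28,  52,69,81]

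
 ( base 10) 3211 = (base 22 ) 6DL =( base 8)6213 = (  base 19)8H0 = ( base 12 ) 1a37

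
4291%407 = 221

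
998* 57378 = 57263244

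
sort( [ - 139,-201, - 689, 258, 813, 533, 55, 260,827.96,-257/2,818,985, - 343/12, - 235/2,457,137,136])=[ - 689,-201,  -  139, - 257/2, - 235/2, - 343/12,55,136,  137 , 258,260,457,533, 813,818, 827.96,985]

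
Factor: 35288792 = 2^3*7^1*11^1 * 57287^1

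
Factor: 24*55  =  2^3*3^1 * 5^1* 11^1 = 1320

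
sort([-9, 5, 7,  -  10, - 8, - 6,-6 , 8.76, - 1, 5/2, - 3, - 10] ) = [ - 10, - 10,-9, - 8, - 6 , - 6, - 3, - 1, 5/2, 5, 7, 8.76]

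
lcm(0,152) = 0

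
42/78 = 7/13 = 0.54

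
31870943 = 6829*4667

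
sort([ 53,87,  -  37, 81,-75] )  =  [ - 75 , - 37,53, 81, 87]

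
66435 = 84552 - 18117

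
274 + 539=813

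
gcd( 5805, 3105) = 135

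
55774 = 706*79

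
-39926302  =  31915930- 71842232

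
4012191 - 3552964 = 459227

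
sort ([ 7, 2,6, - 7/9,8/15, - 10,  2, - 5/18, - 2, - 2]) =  [ - 10 , - 2 , - 2,-7/9, - 5/18, 8/15,  2,2,  6,7 ]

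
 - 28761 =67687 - 96448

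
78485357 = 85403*919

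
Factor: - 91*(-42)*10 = 38220=2^2 *3^1*5^1*7^2 * 13^1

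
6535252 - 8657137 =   -  2121885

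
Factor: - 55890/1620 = - 69/2 = -  2^( - 1) * 3^1*23^1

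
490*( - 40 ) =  - 19600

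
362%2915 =362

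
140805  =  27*5215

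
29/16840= 29/16840 = 0.00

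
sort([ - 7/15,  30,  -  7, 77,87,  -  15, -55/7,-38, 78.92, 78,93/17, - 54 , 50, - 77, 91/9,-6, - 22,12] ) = [  -  77, - 54,- 38, - 22, - 15 ,-55/7, - 7,  -  6,-7/15,93/17,  91/9, 12,30,50, 77,  78, 78.92,87]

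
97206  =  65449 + 31757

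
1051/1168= 1051/1168 = 0.90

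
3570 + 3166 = 6736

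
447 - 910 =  - 463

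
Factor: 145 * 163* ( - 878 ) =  - 2^1*5^1*29^1*163^1*439^1 = - 20751530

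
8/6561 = 8/6561=0.00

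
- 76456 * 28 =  - 2140768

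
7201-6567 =634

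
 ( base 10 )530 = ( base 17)1E3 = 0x212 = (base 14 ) 29c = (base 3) 201122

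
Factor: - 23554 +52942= 2^2 * 3^1*31^1*79^1 = 29388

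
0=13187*0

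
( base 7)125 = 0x44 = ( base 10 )68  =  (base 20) 38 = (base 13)53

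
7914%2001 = 1911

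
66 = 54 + 12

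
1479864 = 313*4728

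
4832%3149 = 1683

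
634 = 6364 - 5730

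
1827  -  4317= - 2490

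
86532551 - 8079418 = 78453133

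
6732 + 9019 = 15751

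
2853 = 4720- 1867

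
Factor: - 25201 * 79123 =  - 1993978723 = - 11^2*29^1* 79^1*7193^1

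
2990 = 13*230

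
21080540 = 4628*4555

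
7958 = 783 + 7175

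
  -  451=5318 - 5769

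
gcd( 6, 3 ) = 3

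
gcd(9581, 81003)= 871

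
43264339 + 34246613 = 77510952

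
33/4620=1/140 = 0.01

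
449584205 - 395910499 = 53673706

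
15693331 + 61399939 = 77093270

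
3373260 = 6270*538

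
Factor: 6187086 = 2^1*3^2*343727^1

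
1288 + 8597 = 9885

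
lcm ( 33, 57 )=627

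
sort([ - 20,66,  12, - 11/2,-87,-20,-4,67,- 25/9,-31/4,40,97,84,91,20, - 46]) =[ - 87, -46 ,-20, - 20 , - 31/4, - 11/2, - 4,-25/9,  12,20,40,66, 67, 84,91,  97 ]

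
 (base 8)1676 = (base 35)RD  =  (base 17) 356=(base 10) 958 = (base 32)tu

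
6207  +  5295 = 11502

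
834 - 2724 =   -  1890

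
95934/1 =95934 = 95934.00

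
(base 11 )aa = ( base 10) 120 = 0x78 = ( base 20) 60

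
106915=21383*5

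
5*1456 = 7280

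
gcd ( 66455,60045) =5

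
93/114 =31/38 = 0.82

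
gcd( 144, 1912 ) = 8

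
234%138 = 96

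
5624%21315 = 5624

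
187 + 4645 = 4832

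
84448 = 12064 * 7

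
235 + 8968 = 9203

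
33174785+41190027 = 74364812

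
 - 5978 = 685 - 6663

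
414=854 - 440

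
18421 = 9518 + 8903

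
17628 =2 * 8814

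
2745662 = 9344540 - 6598878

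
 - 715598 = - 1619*442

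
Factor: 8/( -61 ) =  - 2^3*61^( - 1 )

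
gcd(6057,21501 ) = 9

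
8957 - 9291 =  - 334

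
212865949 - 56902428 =155963521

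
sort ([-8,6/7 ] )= [ - 8,6/7]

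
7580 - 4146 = 3434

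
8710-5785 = 2925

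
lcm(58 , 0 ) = 0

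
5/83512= 5/83512 =0.00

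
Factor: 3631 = 3631^1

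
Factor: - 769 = -769^1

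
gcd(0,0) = 0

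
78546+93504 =172050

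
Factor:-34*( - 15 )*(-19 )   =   - 2^1*3^1 * 5^1*17^1*19^1  =  - 9690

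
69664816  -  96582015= - 26917199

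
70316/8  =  8789 + 1/2 = 8789.50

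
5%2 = 1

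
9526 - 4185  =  5341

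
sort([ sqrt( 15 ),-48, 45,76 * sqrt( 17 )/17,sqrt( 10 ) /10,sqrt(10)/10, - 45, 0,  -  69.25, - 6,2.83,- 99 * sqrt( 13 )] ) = [ - 99*sqrt(13 ),  -  69.25, -48,  -  45,  -  6, 0 , sqrt( 10) /10,sqrt(10 )/10,2.83 , sqrt( 15 ) , 76 * sqrt( 17)/17,45 ] 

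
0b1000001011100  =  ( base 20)a98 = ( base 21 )9a9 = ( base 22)8e8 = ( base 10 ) 4188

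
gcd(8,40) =8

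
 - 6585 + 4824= - 1761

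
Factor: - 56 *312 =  - 2^6*3^1*7^1*13^1   =  - 17472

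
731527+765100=1496627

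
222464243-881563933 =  - 659099690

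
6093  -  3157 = 2936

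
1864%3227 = 1864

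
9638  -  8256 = 1382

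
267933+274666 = 542599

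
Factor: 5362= 2^1*7^1*383^1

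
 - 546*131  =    -  71526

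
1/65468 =1/65468 = 0.00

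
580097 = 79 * 7343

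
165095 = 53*3115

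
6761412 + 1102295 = 7863707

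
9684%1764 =864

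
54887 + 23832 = 78719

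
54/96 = 9/16 = 0.56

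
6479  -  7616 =- 1137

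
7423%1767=355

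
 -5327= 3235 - 8562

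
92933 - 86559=6374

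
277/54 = 277/54 = 5.13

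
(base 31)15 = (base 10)36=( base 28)18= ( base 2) 100100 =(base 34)12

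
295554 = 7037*42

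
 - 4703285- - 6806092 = 2102807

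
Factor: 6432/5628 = 8/7 =2^3*7^(- 1)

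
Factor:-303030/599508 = -185/366 = -  2^( - 1)*3^( - 1)*5^1*37^1*61^( - 1 ) 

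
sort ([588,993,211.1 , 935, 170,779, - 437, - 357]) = [ - 437,- 357, 170,211.1,  588,779,935,  993]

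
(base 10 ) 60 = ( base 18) 36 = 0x3c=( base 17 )39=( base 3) 2020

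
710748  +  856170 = 1566918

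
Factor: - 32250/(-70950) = 5/11 = 5^1 *11^( - 1)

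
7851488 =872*9004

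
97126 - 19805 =77321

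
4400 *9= 39600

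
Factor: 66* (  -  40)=- 2^4*3^1*5^1*11^1=- 2640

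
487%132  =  91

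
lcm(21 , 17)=357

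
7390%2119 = 1033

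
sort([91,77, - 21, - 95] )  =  [-95, - 21,77,91] 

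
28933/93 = 311 + 10/93 = 311.11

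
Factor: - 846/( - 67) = 2^1*3^2*47^1 * 67^( - 1 )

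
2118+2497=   4615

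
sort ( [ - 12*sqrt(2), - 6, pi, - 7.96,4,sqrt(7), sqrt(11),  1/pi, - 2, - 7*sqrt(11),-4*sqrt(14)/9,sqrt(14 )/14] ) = [ -7*sqrt(11), - 12 * sqrt( 2 ), - 7.96, - 6, - 2, - 4*sqrt(14)/9, sqrt( 14 )/14,1/pi,sqrt( 7),pi , sqrt(11), 4]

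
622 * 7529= 4683038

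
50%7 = 1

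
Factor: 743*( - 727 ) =-540161 =- 727^1*743^1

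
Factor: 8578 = 2^1*4289^1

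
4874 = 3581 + 1293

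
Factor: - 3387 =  - 3^1 * 1129^1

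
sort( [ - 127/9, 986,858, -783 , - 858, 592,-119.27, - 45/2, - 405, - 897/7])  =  [ - 858, - 783, -405,  -  897/7,-119.27,-45/2 , - 127/9,592, 858,986]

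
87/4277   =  87/4277 = 0.02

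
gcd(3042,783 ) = 9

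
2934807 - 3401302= -466495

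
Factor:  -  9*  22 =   -  2^1*3^2 * 11^1 = - 198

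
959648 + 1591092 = 2550740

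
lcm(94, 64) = 3008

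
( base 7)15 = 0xc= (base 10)12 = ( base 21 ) C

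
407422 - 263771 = 143651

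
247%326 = 247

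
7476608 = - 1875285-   -  9351893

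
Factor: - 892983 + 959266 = 7^1*17^1*557^1 = 66283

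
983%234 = 47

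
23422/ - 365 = -23422/365 = - 64.17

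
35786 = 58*617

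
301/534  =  301/534 = 0.56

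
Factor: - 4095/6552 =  - 5/8 = - 2^( - 3)  *  5^1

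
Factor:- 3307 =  - 3307^1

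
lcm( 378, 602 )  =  16254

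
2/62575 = 2/62575= 0.00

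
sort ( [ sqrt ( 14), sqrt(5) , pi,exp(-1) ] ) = [exp( - 1), sqrt (5), pi, sqrt(14)]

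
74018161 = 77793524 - 3775363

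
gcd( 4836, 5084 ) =124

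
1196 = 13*92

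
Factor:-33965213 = - 1213^1*28001^1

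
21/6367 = 21/6367 = 0.00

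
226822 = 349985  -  123163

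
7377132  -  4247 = 7372885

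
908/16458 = 454/8229 = 0.06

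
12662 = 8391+4271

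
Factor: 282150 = 2^1*3^3*5^2*11^1  *19^1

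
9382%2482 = 1936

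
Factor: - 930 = - 2^1*3^1*5^1*31^1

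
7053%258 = 87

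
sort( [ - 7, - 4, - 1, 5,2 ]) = [ - 7, - 4,-1,2,5]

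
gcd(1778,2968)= 14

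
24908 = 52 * 479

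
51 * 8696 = 443496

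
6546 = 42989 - 36443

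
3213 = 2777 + 436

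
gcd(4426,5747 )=1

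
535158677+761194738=1296353415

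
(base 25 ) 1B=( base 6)100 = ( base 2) 100100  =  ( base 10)36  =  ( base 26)1a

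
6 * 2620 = 15720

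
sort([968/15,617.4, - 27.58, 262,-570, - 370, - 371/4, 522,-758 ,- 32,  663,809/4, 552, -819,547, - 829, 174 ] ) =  [-829, - 819, - 758, - 570,  -  370, - 371/4,  -  32, - 27.58, 968/15, 174,809/4,262,522,547,552,617.4,663 ] 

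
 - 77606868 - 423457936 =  - 501064804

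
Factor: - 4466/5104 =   -  2^( - 3) *7^1 = -7/8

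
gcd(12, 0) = 12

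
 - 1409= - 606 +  - 803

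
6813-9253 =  - 2440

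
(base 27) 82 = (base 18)c2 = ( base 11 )189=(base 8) 332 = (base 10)218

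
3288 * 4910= 16144080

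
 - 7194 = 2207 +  - 9401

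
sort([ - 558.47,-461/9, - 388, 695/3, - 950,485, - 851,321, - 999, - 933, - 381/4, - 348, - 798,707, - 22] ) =[ - 999,  -  950,  -  933,  -  851,  -  798, - 558.47, - 388,  -  348, - 381/4, - 461/9, - 22,695/3, 321,485, 707 ] 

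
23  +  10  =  33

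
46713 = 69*677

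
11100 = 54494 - 43394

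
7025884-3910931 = 3114953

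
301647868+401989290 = 703637158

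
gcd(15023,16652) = 181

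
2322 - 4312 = -1990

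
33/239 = 33/239  =  0.14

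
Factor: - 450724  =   - 2^2*281^1*401^1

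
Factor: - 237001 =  - 347^1 *683^1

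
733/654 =1  +  79/654 = 1.12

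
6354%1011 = 288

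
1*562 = 562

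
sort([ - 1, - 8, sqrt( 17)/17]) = [-8, - 1,  sqrt( 17 ) /17 ] 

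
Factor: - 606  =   - 2^1*3^1*101^1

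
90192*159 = 14340528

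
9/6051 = 3/2017= 0.00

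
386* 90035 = 34753510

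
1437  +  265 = 1702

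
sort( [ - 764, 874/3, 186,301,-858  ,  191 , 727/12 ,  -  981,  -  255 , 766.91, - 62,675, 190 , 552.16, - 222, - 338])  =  [-981, - 858,-764,  -  338, -255,-222,-62,727/12, 186,  190,191,874/3,301, 552.16 , 675, 766.91]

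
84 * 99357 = 8345988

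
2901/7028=2901/7028 = 0.41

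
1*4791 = 4791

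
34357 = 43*799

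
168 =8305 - 8137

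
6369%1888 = 705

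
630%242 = 146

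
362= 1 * 362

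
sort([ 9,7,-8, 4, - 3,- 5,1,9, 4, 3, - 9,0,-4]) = [-9,-8,-5, - 4,  -  3, 0,1,3,4, 4, 7,9,  9] 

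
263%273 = 263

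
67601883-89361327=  - 21759444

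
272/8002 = 136/4001 =0.03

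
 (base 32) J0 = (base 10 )608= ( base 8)1140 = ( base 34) HU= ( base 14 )316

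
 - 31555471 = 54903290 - 86458761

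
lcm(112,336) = 336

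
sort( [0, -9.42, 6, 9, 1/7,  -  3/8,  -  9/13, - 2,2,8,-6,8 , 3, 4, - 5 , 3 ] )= [-9.42, -6, - 5,  -  2,-9/13, - 3/8 , 0, 1/7,2, 3, 3,  4,6,8, 8 , 9]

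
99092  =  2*49546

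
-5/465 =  - 1+92/93 = - 0.01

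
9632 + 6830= 16462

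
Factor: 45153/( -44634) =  - 2^( - 1)*3^1* 29^1*43^( - 1) = -87/86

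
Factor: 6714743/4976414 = 2^ (  -  1)*7^1 *59^ ( - 1)*181^( - 1 ) * 233^( - 1) * 379^1*2531^1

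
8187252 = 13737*596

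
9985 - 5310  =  4675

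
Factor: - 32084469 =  -3^2 * 29^1 * 122929^1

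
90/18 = 5 =5.00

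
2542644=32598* 78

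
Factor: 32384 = 2^7*11^1*23^1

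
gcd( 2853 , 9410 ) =1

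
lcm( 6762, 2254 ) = 6762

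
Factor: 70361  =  71^1*991^1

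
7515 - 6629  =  886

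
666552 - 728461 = - 61909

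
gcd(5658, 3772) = 1886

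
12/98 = 6/49 = 0.12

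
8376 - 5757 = 2619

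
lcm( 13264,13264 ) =13264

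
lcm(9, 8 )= 72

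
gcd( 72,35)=1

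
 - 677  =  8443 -9120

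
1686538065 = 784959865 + 901578200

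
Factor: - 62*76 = -4712 = -2^3*19^1*31^1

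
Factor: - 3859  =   - 17^1*227^1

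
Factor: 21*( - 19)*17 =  - 3^1*7^1 *17^1*19^1=- 6783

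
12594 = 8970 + 3624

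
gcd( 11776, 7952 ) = 16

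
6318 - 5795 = 523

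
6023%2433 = 1157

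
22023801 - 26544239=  - 4520438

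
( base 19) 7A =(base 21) 6H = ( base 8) 217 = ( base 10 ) 143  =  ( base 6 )355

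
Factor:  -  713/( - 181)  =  23^1*31^1  *181^(-1)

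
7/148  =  7/148= 0.05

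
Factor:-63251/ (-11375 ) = 5^(-3 )*7^(  -  1) * 13^ ( - 1 ) * 19^1*3329^1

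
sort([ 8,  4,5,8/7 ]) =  [ 8/7,4 , 5, 8 ] 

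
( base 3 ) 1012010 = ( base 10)867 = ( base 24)1c3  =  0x363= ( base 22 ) 1h9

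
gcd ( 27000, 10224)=72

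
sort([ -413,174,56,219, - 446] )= [ - 446, - 413,56, 174,219]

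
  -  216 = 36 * ( - 6 )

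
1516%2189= 1516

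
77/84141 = 77/84141 = 0.00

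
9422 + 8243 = 17665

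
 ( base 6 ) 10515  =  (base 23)2if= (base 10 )1487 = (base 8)2717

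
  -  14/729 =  - 14/729 = -0.02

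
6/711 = 2/237=   0.01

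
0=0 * 43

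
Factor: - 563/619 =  - 563^1 *619^( - 1) 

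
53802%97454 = 53802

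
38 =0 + 38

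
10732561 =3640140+7092421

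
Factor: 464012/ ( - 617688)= - 311/414 = - 2^( - 1)*3^( - 2)*23^( - 1)* 311^1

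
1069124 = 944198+124926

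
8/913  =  8/913 = 0.01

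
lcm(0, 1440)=0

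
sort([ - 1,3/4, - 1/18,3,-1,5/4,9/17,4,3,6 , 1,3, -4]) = [ - 4,  -  1, - 1,-1/18, 9/17 , 3/4 , 1, 5/4,3, 3,3,4,6] 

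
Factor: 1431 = 3^3*53^1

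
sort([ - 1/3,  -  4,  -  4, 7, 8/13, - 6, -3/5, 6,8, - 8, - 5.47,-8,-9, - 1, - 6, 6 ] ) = [  -  9, - 8, - 8, - 6 , - 6, -5.47, - 4, - 4, -1, - 3/5, - 1/3, 8/13, 6, 6,  7, 8 ]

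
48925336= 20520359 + 28404977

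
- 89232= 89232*( - 1)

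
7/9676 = 7/9676 = 0.00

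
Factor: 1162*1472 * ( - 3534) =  - 6044779776= - 2^8*3^1*7^1 *19^1 * 23^1*31^1*83^1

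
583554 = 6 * 97259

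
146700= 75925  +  70775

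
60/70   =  6/7=0.86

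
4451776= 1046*4256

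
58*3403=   197374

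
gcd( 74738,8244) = 2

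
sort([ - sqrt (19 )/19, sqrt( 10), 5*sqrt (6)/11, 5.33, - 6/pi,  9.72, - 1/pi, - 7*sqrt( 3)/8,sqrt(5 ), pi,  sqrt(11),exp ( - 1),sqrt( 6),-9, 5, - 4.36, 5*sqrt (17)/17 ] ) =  [ - 9, - 4.36, - 6/pi, - 7*sqrt ( 3 )/8, - 1/pi, - sqrt(19 ) /19,exp ( - 1 ), 5*sqrt( 6) /11, 5*sqrt(17)/17, sqrt(5),sqrt ( 6),pi, sqrt(10), sqrt( 11 ),5,5.33,9.72] 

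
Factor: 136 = 2^3*17^1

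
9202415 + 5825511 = 15027926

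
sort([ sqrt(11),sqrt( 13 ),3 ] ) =[3, sqrt( 11),sqrt ( 13)]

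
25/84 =25/84 = 0.30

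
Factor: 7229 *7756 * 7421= 416081548204  =  2^2*7^1*41^1*181^1*277^1* 7229^1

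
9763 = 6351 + 3412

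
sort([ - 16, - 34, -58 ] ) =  [- 58, - 34,-16 ]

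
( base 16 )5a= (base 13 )6C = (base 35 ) 2k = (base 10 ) 90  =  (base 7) 156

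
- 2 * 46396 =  - 92792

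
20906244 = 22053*948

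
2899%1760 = 1139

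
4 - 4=0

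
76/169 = 76/169 = 0.45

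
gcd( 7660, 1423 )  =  1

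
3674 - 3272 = 402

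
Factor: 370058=2^1*13^1 * 43^1 * 331^1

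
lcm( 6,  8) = 24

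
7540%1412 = 480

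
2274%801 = 672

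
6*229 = 1374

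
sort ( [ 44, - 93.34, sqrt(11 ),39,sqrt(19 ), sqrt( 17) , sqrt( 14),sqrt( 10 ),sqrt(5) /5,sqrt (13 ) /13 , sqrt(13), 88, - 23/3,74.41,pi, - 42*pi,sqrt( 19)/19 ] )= [ - 42 *pi, - 93.34, - 23/3,sqrt(19)/19 , sqrt(13 ) /13,sqrt (5)/5,pi,sqrt(10 ),sqrt ( 11), sqrt( 13 ),sqrt( 14), sqrt( 17),sqrt(19 ),39,44,74.41,88 ] 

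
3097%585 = 172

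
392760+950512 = 1343272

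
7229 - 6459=770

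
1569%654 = 261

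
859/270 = 859/270 = 3.18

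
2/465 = 2/465= 0.00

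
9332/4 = 2333 = 2333.00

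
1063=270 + 793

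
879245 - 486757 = 392488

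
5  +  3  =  8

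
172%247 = 172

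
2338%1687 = 651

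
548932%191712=165508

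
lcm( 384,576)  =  1152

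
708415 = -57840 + 766255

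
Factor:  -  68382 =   -  2^1*3^2*29^1*131^1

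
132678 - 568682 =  - 436004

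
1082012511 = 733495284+348517227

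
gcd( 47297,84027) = 1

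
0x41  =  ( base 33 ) 1w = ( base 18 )3b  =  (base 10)65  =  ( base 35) 1u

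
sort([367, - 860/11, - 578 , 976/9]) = [ - 578, - 860/11,976/9,367 ]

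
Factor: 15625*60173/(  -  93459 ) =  - 3^ ( - 1)*5^6*19^1*3167^1*31153^ (-1 ) = -940203125/93459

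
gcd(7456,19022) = 2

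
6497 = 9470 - 2973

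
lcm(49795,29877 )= 149385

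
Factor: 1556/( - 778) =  - 2^1 = - 2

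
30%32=30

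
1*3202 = 3202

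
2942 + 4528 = 7470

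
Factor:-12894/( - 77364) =1/6 = 2^( - 1)*3^ ( - 1 ) 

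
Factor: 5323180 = 2^2 * 5^1*266159^1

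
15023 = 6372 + 8651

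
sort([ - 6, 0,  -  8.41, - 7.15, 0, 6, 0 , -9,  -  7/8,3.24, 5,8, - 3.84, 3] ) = [ - 9, - 8.41 , - 7.15, - 6, - 3.84, - 7/8, 0, 0,  0, 3, 3.24,  5,6 , 8 ]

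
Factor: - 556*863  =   - 479828 = - 2^2*139^1 * 863^1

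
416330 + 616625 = 1032955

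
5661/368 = 15 + 141/368 = 15.38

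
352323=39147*9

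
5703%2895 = 2808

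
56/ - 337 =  - 56/337=- 0.17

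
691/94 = 7 + 33/94 = 7.35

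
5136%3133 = 2003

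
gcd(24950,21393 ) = 1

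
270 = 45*6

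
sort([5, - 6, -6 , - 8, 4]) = [ - 8,-6 , - 6, 4,5]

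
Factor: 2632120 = 2^3 * 5^1*23^1*2861^1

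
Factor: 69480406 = 2^1*59^1*599^1*983^1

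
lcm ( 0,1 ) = 0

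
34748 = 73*476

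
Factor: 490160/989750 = 2^3*5^( - 2)*11^1*37^( - 1) * 107^ ( - 1) * 557^1 = 49016/98975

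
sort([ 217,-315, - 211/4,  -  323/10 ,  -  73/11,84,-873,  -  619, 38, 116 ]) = [ - 873, - 619,-315, - 211/4, - 323/10, - 73/11, 38 , 84,116, 217]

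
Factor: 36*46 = 1656=2^3*3^2*23^1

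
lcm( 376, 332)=31208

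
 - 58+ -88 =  - 146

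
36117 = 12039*3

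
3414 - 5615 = - 2201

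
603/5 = 603/5 = 120.60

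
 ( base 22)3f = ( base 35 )2B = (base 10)81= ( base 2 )1010001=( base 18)49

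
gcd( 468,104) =52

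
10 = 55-45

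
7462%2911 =1640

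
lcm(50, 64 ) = 1600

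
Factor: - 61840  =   - 2^4*5^1*773^1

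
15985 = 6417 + 9568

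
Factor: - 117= - 3^2*13^1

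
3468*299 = 1036932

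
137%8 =1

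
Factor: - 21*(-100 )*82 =172200 = 2^3*3^1*5^2*7^1*41^1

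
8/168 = 1/21 = 0.05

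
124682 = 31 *4022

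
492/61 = 492/61 = 8.07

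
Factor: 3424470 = 2^1*3^1*5^1* 7^1*  23^1* 709^1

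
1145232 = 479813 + 665419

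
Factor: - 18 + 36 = 18 = 2^1*3^2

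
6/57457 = 6/57457 = 0.00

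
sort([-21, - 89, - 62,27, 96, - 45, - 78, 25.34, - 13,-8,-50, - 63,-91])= [ - 91, - 89, - 78,-63,-62, - 50, - 45 , - 21, - 13, - 8,25.34, 27,96]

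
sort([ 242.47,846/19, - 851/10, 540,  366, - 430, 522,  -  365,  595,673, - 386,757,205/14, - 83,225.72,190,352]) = [ - 430,  -  386, - 365, - 851/10,  -  83, 205/14,846/19,190,  225.72,242.47, 352,366,522 , 540, 595,673,757]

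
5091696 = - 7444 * ( - 684)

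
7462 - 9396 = - 1934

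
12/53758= 6/26879 =0.00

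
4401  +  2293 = 6694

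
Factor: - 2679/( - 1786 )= 3/2= 2^(-1)*3^1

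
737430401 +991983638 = 1729414039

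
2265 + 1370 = 3635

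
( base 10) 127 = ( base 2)1111111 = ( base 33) 3s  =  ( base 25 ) 52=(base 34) 3p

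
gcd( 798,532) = 266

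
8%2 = 0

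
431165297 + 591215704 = 1022381001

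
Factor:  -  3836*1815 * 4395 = -2^2* 3^2  *  5^2*7^1*11^2 * 137^1*293^1 = - 30599484300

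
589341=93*6337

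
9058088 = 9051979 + 6109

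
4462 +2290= 6752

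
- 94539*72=  -  6806808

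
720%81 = 72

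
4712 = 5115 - 403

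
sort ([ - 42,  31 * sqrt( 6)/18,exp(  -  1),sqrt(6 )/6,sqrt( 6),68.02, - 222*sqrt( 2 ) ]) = [ - 222* sqrt(2), - 42, exp( - 1 ),sqrt( 6)/6,sqrt(6 ), 31*sqrt( 6) /18,68.02 ] 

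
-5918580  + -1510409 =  - 7428989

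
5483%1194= 707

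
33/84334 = 33/84334  =  0.00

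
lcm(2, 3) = 6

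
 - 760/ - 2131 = 760/2131  =  0.36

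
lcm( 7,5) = 35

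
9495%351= 18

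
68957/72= 957 + 53/72 = 957.74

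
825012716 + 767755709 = 1592768425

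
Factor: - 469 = - 7^1*67^1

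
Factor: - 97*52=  - 5044 = - 2^2 * 13^1*97^1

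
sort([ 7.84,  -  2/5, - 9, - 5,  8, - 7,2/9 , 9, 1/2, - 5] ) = [ - 9,- 7, - 5,-5, - 2/5,2/9, 1/2, 7.84,8,9 ]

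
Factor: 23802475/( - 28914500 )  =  -2^( - 2)*5^( - 1)*29^1*32831^1*57829^( - 1)  =  - 952099/1156580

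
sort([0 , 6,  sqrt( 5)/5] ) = [0,sqrt (5 ) /5,6 ]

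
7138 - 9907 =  - 2769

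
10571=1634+8937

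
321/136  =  321/136=2.36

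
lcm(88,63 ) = 5544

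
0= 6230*0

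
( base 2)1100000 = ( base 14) 6C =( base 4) 1200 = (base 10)96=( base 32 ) 30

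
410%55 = 25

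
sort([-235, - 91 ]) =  [ - 235, - 91 ]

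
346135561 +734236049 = 1080371610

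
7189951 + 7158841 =14348792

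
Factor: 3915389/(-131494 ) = - 2^(-1 )*11^(-1 ) *17^1*43^(-1)*109^1 * 139^ (-1)*2113^1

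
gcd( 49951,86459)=1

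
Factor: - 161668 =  - 2^2*13^1*3109^1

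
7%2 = 1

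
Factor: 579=3^1*193^1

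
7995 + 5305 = 13300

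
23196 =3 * 7732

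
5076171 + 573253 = 5649424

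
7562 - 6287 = 1275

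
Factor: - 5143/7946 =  - 2^(-1)*29^( - 1 )*37^1*137^( - 1 )*139^1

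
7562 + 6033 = 13595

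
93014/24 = 3875+7/12 = 3875.58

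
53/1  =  53 = 53.00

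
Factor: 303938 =2^1*151969^1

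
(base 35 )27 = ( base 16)4d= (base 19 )41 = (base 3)2212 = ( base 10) 77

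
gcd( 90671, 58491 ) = 1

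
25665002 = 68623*374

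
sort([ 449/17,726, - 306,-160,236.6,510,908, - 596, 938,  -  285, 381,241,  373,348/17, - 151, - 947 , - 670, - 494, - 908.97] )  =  [-947, - 908.97 , - 670,-596,-494, - 306, - 285,  -  160, - 151,348/17, 449/17,236.6,241,373, 381,  510, 726, 908,938] 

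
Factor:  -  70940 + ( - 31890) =-2^1 * 5^1 *7^1 *13^1*113^1=- 102830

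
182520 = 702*260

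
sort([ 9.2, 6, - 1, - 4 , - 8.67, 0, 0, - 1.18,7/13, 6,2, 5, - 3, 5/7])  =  [ - 8.67, - 4, - 3, - 1.18, - 1,  0,0,7/13, 5/7, 2, 5, 6, 6, 9.2]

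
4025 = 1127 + 2898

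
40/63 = 40/63=0.63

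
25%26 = 25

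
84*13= 1092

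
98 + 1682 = 1780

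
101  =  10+91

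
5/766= 5/766= 0.01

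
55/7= 7 + 6/7  =  7.86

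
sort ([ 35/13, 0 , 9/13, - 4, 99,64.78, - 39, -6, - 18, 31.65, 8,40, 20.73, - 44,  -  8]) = [ - 44, - 39, - 18, - 8, - 6, - 4,0,  9/13, 35/13,8,  20.73,31.65, 40, 64.78, 99]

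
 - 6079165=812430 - 6891595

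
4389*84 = 368676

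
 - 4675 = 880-5555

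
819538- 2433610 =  - 1614072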